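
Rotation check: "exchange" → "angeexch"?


Word: "exchange", Candidate: "angeexch"
Method: check if candidate is substring of word+word
"exchangeexchange" contains "angeexch"? Yes
Is rotation = Yes


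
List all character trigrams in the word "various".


Word: "various" (length 7)
Number of trigrams = 7 - 3 + 1 = 5
  Position 0: "var"
  Position 1: "ari"
  Position 2: "rio"
  Position 3: "iou"
  Position 4: "ous"
Trigrams = "var", "ari", "rio", "iou", "ous"


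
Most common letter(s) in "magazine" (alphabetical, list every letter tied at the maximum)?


Word: "magazine"
Letter counts:
  'a': 2
  'e': 1
  'g': 1
  'i': 1
  'm': 1
  'n': 1
  'z': 1
Maximum count = 2
Most frequent = 'a' (2 times each)


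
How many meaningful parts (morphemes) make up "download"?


Word: "download"
Morphemes: down- / load
Each morpheme carries meaning
= 2 morphemes


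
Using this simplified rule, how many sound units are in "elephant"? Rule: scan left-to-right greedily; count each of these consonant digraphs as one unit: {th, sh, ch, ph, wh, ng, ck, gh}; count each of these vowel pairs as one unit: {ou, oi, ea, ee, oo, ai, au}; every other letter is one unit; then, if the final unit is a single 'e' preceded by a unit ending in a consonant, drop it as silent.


Word: "elephant" (8 letters)
Left-to-right scan:
  [1] 'e' (letter)
  [2] 'l' (letter)
  [3] 'e' (letter)
  [4] 'ph' (digraph)
  [5] 'a' (letter)
  [6] 'n' (letter)
  [7] 't' (letter)
Units from scan: 7
Sound units = 7 units


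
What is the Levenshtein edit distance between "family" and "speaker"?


Word 1: "family" (length 6)
Word 2: "speaker" (length 7)
One optimal edit sequence (insert/delete/substitute each cost 1):
  1. insert 's'  (+1)
  2. substitute 'f' -> 'p'  (+1)
  3. substitute 'a' -> 'e'  (+1)
  4. substitute 'm' -> 'a'  (+1)
  5. substitute 'i' -> 'k'  (+1)
  6. substitute 'l' -> 'e'  (+1)
  7. substitute 'y' -> 'r'  (+1)
Total edit operations: 7
Edit distance = 7


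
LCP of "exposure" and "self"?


Word 1: "exposure"
Word 2: "self"
Comparing from start:
  Pos 0: 'e' != 's' (stop)
LCP = "" (length 0)


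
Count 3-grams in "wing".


Word: "wing" (length 4)
Number of 3-grams = length - 3 + 1 = 4 - 3 + 1
= 2


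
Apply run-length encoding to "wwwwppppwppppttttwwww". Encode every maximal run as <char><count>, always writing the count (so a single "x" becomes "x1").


String: "wwwwppppwppppttttwwww"
Scanning for consecutive runs:
  'w' x 4
  'p' x 4
  'w' x 1
  'p' x 4
  't' x 4
  'w' x 4
RLE = "w4p4w1p4t4w4"


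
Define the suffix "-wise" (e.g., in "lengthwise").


Suffix: -wise
Example: lengthwise (length + -wise)
Meaning = in the manner of


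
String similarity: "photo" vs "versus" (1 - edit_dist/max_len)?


Word 1: "photo" (length 5)
Word 2: "versus" (length 6)
One optimal edit sequence:
  1. insert 'v'  (+1)
  2. substitute 'p' -> 'e'  (+1)
  3. substitute 'h' -> 'r'  (+1)
  4. substitute 'o' -> 's'  (+1)
  5. substitute 't' -> 'u'  (+1)
  6. substitute 'o' -> 's'  (+1)
Edit distance = 6
Max length = max(5, 6) = 6
Similarity = 1 - 6/6
= 0.0000


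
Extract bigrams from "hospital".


Word: "hospital" (length 8)
Number of bigrams = 8 - 2 + 1 = 7
  Position 0: "ho"
  Position 1: "os"
  Position 2: "sp"
  Position 3: "pi"
  Position 4: "it"
  Position 5: "ta"
  Position 6: "al"
Bigrams = "ho", "os", "sp", "pi", "it", "ta", "al"


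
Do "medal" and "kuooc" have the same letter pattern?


Pattern of "medal": [0, 1, 2, 3, 4]
Pattern of "kuooc": [0, 1, 2, 2, 3]
Patterns do not match
Same pattern = No


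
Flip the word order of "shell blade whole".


Original: "shell blade whole"
Words (1..n): shell | blade | whole
Reversed (n..1): whole | blade | shell
Result = "whole blade shell"


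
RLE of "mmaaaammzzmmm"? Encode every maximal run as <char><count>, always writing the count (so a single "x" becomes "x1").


String: "mmaaaammzzmmm"
Scanning for consecutive runs:
  'm' x 2
  'a' x 4
  'm' x 2
  'z' x 2
  'm' x 3
RLE = "m2a4m2z2m3"


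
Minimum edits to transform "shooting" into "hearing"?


Word 1: "shooting" (length 8)
Word 2: "hearing" (length 7)
One optimal edit sequence (insert/delete/substitute each cost 1):
  1. delete 's'  (+1)
  2. keep 'h'
  3. substitute 'o' -> 'e'  (+1)
  4. substitute 'o' -> 'a'  (+1)
  5. substitute 't' -> 'r'  (+1)
  6. keep 'i'
  7. keep 'n'
  8. keep 'g'
Total edit operations: 4
Edit distance = 4


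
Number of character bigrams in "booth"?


Word: "booth" (length 5)
Number of 2-grams = length - 2 + 1 = 5 - 2 + 1
= 4


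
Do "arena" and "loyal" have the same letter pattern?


Pattern of "arena": [0, 1, 2, 3, 0]
Pattern of "loyal": [0, 1, 2, 3, 0]
Patterns match
Same pattern = Yes


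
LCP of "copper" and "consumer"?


Word 1: "copper"
Word 2: "consumer"
Comparing from start:
  Pos 0: 'c' == 'c'
  Pos 1: 'o' == 'o'
  Pos 2: 'p' != 'n' (stop)
LCP = "co" (length 2)


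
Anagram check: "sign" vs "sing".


Word 1: "sign" → sorted: gins
Word 2: "sing" → sorted: gins
Same letters? gins == gins
Anagram = Yes


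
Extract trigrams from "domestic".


Word: "domestic" (length 8)
Number of trigrams = 8 - 3 + 1 = 6
  Position 0: "dom"
  Position 1: "ome"
  Position 2: "mes"
  Position 3: "est"
  Position 4: "sti"
  Position 5: "tic"
Trigrams = "dom", "ome", "mes", "est", "sti", "tic"


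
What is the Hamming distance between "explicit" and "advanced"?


Comparing character by character (same length = 8):
  Pos 0: 'e' vs 'a' !=
  Pos 1: 'x' vs 'd' !=
  Pos 2: 'p' vs 'v' !=
  Pos 3: 'l' vs 'a' !=
  Pos 4: 'i' vs 'n' !=
  Pos 5: 'c' vs 'c' =
  Pos 6: 'i' vs 'e' !=
  Pos 7: 't' vs 'd' !=
Hamming distance = 7


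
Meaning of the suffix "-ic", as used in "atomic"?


Suffix: -ic
Example: atomic (atom + -ic)
Meaning = relating to


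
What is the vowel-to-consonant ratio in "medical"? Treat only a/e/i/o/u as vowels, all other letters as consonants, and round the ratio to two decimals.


Word: "medical"
Vowels (a,e,i,o,u): 3
Consonants: 4
Ratio = 3/4
= 0.75


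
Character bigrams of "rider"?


Word: "rider" (length 5)
Number of bigrams = 5 - 2 + 1 = 4
  Position 0: "ri"
  Position 1: "id"
  Position 2: "de"
  Position 3: "er"
Bigrams = "ri", "id", "de", "er"


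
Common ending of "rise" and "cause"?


Word 1: "rise"
Word 2: "cause"
Comparing from end:
  Pos -1: 'e' == 'e'
  Pos -2: 's' == 's'
  Pos -3: 'i' != 'u' (stop)
LCS = "se" (length 2)


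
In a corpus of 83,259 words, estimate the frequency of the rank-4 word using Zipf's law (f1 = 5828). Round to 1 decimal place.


Zipf's law: f(r) = f(1) / r
f(1) = 5828
f(4) = 5828 / 4
= 1457.0 occurrences


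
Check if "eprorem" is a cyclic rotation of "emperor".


Word: "emperor", Candidate: "eprorem"
Method: check if candidate is substring of word+word
"emperoremperor" contains "eprorem"? No
Is rotation = No


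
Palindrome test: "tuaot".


Word: "tuaot"
Reversed: "toaut"
Forward == Backward? tuaot != toaut
Palindrome = No


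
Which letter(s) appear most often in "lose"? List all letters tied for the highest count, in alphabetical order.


Word: "lose"
Letter counts:
  'e': 1
  'l': 1
  'o': 1
  's': 1
Maximum count = 1
Most frequent = 'e', 'l', 'o', 's' (1 time each)


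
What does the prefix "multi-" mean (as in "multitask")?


Prefix: multi-
Example: multitask (multi- + task)
Meaning = many


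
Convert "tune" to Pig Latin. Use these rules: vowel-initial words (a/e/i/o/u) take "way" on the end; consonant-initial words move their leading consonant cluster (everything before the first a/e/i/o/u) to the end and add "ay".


Word: "tune"
Starts with consonant(s) → move to end, add 'ay'
Consonant cluster: "t"
Pig Latin = "unetay"


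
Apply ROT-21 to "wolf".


Word: "wolf"
Shift: 21
Each letter → (letter + shift) mod 26:
  'w' (22) + 21 = 17 → 'r'
  'o' (14) + 21 = 9 → 'j'
  'l' (11) + 21 = 6 → 'g'
  'f' (5) + 21 = 0 → 'a'
Result = "rjga"


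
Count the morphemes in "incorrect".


Word: "incorrect"
Morphemes: in- | correct
Each morpheme carries meaning
= 2 morphemes


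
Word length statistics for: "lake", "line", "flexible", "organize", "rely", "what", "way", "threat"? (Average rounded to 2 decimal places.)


Lengths: "lake"=4, "line"=4, "flexible"=8, "organize"=8, "rely"=4, "what"=4, "way"=3, "threat"=6
Sum = 41, Count = 8
Average = 41/8 = 5.13
= avg=5.13, min=3, max=8


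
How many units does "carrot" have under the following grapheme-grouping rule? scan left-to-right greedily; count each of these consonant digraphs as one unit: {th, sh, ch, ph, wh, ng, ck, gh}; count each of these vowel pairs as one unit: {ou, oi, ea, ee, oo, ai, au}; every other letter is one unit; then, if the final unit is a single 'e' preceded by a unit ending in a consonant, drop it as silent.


Word: "carrot" (6 letters)
Left-to-right scan:
  [1] 'c' (letter)
  [2] 'a' (letter)
  [3] 'r' (letter)
  [4] 'r' (letter)
  [5] 'o' (letter)
  [6] 't' (letter)
Units from scan: 6
Sound units = 6 units


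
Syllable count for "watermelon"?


Word: "watermelon"
Syllable breakdown: wa · ter · mel · on
Counting: 4 parts
= 4 syllables


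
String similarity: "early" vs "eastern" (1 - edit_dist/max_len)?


Word 1: "early" (length 5)
Word 2: "eastern" (length 7)
One optimal edit sequence:
  1. keep 'e'
  2. keep 'a'
  3. insert 's'  (+1)
  4. insert 't'  (+1)
  5. substitute 'r' -> 'e'  (+1)
  6. substitute 'l' -> 'r'  (+1)
  7. substitute 'y' -> 'n'  (+1)
Edit distance = 5
Max length = max(5, 7) = 7
Similarity = 1 - 5/7
= 0.2857


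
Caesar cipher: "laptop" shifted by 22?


Word: "laptop"
Shift: 22
Each letter → (letter + shift) mod 26:
  'l' (11) + 22 = 7 → 'h'
  'a' (0) + 22 = 22 → 'w'
  'p' (15) + 22 = 11 → 'l'
  't' (19) + 22 = 15 → 'p'
  'o' (14) + 22 = 10 → 'k'
  'p' (15) + 22 = 11 → 'l'
Result = "hwlpkl"


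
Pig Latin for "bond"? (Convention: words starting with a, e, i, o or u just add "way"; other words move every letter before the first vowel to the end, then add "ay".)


Word: "bond"
Starts with consonant(s) → move to end, add 'ay'
Consonant cluster: "b"
Pig Latin = "ondbay"


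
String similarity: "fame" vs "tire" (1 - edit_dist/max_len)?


Word 1: "fame" (length 4)
Word 2: "tire" (length 4)
One optimal edit sequence:
  1. substitute 'f' -> 't'  (+1)
  2. substitute 'a' -> 'i'  (+1)
  3. substitute 'm' -> 'r'  (+1)
  4. keep 'e'
Edit distance = 3
Max length = max(4, 4) = 4
Similarity = 1 - 3/4
= 0.2500


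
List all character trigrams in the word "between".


Word: "between" (length 7)
Number of trigrams = 7 - 3 + 1 = 5
  Position 0: "bet"
  Position 1: "etw"
  Position 2: "twe"
  Position 3: "wee"
  Position 4: "een"
Trigrams = "bet", "etw", "twe", "wee", "een"


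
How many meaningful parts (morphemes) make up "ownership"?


Word: "ownership"
Morphemes: own | -er | -ship
Each morpheme carries meaning
= 3 morphemes


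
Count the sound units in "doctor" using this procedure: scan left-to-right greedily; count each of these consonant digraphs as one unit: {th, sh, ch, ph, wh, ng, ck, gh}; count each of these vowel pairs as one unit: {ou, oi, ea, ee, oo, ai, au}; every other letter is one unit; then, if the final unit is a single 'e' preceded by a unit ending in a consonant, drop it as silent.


Word: "doctor" (6 letters)
Left-to-right scan:
  [1] 'd' (letter)
  [2] 'o' (letter)
  [3] 'c' (letter)
  [4] 't' (letter)
  [5] 'o' (letter)
  [6] 'r' (letter)
Units from scan: 6
Sound units = 6 units


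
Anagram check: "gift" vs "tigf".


Word 1: "gift" → sorted: fgit
Word 2: "tigf" → sorted: fgit
Same letters? fgit == fgit
Anagram = Yes


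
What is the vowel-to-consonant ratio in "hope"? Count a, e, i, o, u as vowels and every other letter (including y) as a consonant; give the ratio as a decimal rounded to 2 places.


Word: "hope"
Vowels (a,e,i,o,u): 2
Consonants: 2
Ratio = 2/2
= 1.00


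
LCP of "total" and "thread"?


Word 1: "total"
Word 2: "thread"
Comparing from start:
  Pos 0: 't' == 't'
  Pos 1: 'o' != 'h' (stop)
LCP = "t" (length 1)


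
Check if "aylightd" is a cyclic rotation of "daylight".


Word: "daylight", Candidate: "aylightd"
Method: check if candidate is substring of word+word
"daylightdaylight" contains "aylightd"? Yes
Is rotation = Yes


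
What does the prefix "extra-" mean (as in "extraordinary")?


Prefix: extra-
Example: extraordinary (extra- + ordinary)
Meaning = beyond


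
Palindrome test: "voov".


Word: "voov"
Reversed: "voov"
Forward == Backward? voov == voov
Palindrome = Yes


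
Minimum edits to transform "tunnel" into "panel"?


Word 1: "tunnel" (length 6)
Word 2: "panel" (length 5)
One optimal edit sequence (insert/delete/substitute each cost 1):
  1. delete 't'  (+1)
  2. substitute 'u' -> 'p'  (+1)
  3. substitute 'n' -> 'a'  (+1)
  4. keep 'n'
  5. keep 'e'
  6. keep 'l'
Total edit operations: 3
Edit distance = 3


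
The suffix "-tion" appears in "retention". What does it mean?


Suffix: -tion
As in: retention -> retain + -tion, with a spelling change
Meaning = act or process


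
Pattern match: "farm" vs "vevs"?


Pattern of "farm": [0, 1, 2, 3]
Pattern of "vevs": [0, 1, 0, 2]
Patterns do not match
Same pattern = No


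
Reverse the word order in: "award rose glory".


Original: "award rose glory"
Words (1..n): award | rose | glory
Reversed (n..1): glory | rose | award
Result = "glory rose award"


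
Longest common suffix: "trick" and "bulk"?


Word 1: "trick"
Word 2: "bulk"
Comparing from end:
  Pos -1: 'k' == 'k'
  Pos -2: 'c' != 'l' (stop)
LCS = "k" (length 1)


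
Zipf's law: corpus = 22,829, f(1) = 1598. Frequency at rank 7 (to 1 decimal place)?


Zipf's law: f(r) = f(1) / r
f(1) = 1598
f(7) = 1598 / 7
= 228.3 occurrences


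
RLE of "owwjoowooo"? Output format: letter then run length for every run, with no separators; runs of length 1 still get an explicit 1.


String: "owwjoowooo"
Scanning for consecutive runs:
  'o' x 1
  'w' x 2
  'j' x 1
  'o' x 2
  'w' x 1
  'o' x 3
RLE = "o1w2j1o2w1o3"


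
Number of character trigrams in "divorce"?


Word: "divorce" (length 7)
Number of 3-grams = length - 3 + 1 = 7 - 3 + 1
= 5


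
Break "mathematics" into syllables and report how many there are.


Word: "mathematics"
Syllable breakdown: math / e / mat / ics
Counting: 4 parts
= 4 syllables


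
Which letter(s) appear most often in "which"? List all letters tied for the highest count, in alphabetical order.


Word: "which"
Letter counts:
  'c': 1
  'h': 2
  'i': 1
  'w': 1
Maximum count = 2
Most frequent = 'h' (2 times each)


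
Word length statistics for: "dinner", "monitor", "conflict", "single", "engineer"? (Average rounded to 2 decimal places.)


Lengths: "dinner"=6, "monitor"=7, "conflict"=8, "single"=6, "engineer"=8
Sum = 35, Count = 5
Average = 35/5 = 7.00
= avg=7.00, min=6, max=8


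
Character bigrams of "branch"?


Word: "branch" (length 6)
Number of bigrams = 6 - 2 + 1 = 5
  Position 0: "br"
  Position 1: "ra"
  Position 2: "an"
  Position 3: "nc"
  Position 4: "ch"
Bigrams = "br", "ra", "an", "nc", "ch"


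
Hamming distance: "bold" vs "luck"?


Comparing character by character (same length = 4):
  Pos 0: 'b' vs 'l' !=
  Pos 1: 'o' vs 'u' !=
  Pos 2: 'l' vs 'c' !=
  Pos 3: 'd' vs 'k' !=
Hamming distance = 4


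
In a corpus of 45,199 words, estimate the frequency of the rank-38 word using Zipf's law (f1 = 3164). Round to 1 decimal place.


Zipf's law: f(r) = f(1) / r
f(1) = 3164
f(38) = 3164 / 38
= 83.3 occurrences


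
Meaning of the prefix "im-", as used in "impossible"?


Prefix: im-
Example: impossible = im- + possible
Meaning = not / into


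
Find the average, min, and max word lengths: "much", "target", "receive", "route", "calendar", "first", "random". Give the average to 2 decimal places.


Lengths: "much"=4, "target"=6, "receive"=7, "route"=5, "calendar"=8, "first"=5, "random"=6
Sum = 41, Count = 7
Average = 41/7 = 5.86
= avg=5.86, min=4, max=8


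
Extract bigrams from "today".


Word: "today" (length 5)
Number of bigrams = 5 - 2 + 1 = 4
  Position 0: "to"
  Position 1: "od"
  Position 2: "da"
  Position 3: "ay"
Bigrams = "to", "od", "da", "ay"


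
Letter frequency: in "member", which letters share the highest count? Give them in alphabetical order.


Word: "member"
Letter counts:
  'b': 1
  'e': 2
  'm': 2
  'r': 1
Maximum count = 2
Most frequent = 'e', 'm' (2 times each)


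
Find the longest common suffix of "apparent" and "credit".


Word 1: "apparent"
Word 2: "credit"
Comparing from end:
  Pos -1: 't' == 't'
  Pos -2: 'n' != 'i' (stop)
LCS = "t" (length 1)


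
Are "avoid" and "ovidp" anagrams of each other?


Word 1: "avoid" → sorted: adiov
Word 2: "ovidp" → sorted: diopv
Same letters? adiov != diopv
Anagram = No


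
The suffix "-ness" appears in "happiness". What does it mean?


Suffix: -ness
Example: happiness = happy + -ness, with a spelling change
Meaning = state of being


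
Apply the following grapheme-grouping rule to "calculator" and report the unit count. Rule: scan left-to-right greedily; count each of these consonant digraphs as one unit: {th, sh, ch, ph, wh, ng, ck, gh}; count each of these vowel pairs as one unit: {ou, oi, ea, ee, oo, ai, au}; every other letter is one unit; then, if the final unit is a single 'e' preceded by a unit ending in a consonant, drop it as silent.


Word: "calculator" (10 letters)
Left-to-right scan:
  (1) 'c' (letter)
  (2) 'a' (letter)
  (3) 'l' (letter)
  (4) 'c' (letter)
  (5) 'u' (letter)
  (6) 'l' (letter)
  (7) 'a' (letter)
  (8) 't' (letter)
  (9) 'o' (letter)
  (10) 'r' (letter)
Units from scan: 10
Sound units = 10 units


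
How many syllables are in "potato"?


Word: "potato"
Syllable breakdown: po | ta | to
Counting: 3 parts
= 3 syllables


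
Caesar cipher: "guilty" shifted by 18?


Word: "guilty"
Shift: 18
Each letter → (letter + shift) mod 26:
  'g' (6) + 18 = 24 → 'y'
  'u' (20) + 18 = 12 → 'm'
  'i' (8) + 18 = 0 → 'a'
  'l' (11) + 18 = 3 → 'd'
  't' (19) + 18 = 11 → 'l'
  'y' (24) + 18 = 16 → 'q'
Result = "ymadlq"


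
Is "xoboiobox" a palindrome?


Word: "xoboiobox"
Reversed: "xoboiobox"
Forward == Backward? xoboiobox == xoboiobox
Palindrome = Yes


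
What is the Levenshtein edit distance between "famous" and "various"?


Word 1: "famous" (length 6)
Word 2: "various" (length 7)
One optimal edit sequence (insert/delete/substitute each cost 1):
  1. substitute 'f' -> 'v'  (+1)
  2. keep 'a'
  3. insert 'r'  (+1)
  4. substitute 'm' -> 'i'  (+1)
  5. keep 'o'
  6. keep 'u'
  7. keep 's'
Total edit operations: 3
Edit distance = 3


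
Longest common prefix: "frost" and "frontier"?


Word 1: "frost"
Word 2: "frontier"
Comparing from start:
  Pos 0: 'f' == 'f'
  Pos 1: 'r' == 'r'
  Pos 2: 'o' == 'o'
  Pos 3: 's' != 'n' (stop)
LCP = "fro" (length 3)


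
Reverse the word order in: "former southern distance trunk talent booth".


Original: "former southern distance trunk talent booth"
Words (1..n): former | southern | distance | trunk | talent | booth
Reversed (n..1): booth | talent | trunk | distance | southern | former
Result = "booth talent trunk distance southern former"


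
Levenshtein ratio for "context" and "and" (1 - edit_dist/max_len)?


Word 1: "context" (length 7)
Word 2: "and" (length 3)
One optimal edit sequence:
  1. delete 'c'  (+1)
  2. substitute 'o' -> 'a'  (+1)
  3. keep 'n'
  4. delete 't'  (+1)
  5. delete 'e'  (+1)
  6. delete 'x'  (+1)
  7. substitute 't' -> 'd'  (+1)
Edit distance = 6
Max length = max(7, 3) = 7
Similarity = 1 - 6/7
= 0.1429


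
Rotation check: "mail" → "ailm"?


Word: "mail", Candidate: "ailm"
Method: check if candidate is substring of word+word
"mailmail" contains "ailm"? Yes
Is rotation = Yes


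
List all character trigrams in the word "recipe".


Word: "recipe" (length 6)
Number of trigrams = 6 - 3 + 1 = 4
  Position 0: "rec"
  Position 1: "eci"
  Position 2: "cip"
  Position 3: "ipe"
Trigrams = "rec", "eci", "cip", "ipe"


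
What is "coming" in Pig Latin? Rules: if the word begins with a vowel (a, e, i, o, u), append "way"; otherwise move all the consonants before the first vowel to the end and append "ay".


Word: "coming"
Starts with consonant(s) → move to end, add 'ay'
Consonant cluster: "c"
Pig Latin = "omingcay"


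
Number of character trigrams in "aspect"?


Word: "aspect" (length 6)
Number of 3-grams = length - 3 + 1 = 6 - 3 + 1
= 4


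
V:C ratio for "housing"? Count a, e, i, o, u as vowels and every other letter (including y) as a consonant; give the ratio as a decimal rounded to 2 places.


Word: "housing"
Vowels (a,e,i,o,u): 3
Consonants: 4
Ratio = 3/4
= 0.75


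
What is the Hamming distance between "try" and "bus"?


Comparing character by character (same length = 3):
  Pos 0: 't' vs 'b' !=
  Pos 1: 'r' vs 'u' !=
  Pos 2: 'y' vs 's' !=
Hamming distance = 3


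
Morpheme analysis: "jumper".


Word: "jumper"
Morphemes: jump / -er
Each morpheme carries meaning
= 2 morphemes


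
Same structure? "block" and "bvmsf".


Pattern of "block": [0, 1, 2, 3, 4]
Pattern of "bvmsf": [0, 1, 2, 3, 4]
Patterns match
Same pattern = Yes


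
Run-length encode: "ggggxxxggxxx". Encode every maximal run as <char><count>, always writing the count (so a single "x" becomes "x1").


String: "ggggxxxggxxx"
Scanning for consecutive runs:
  'g' x 4
  'x' x 3
  'g' x 2
  'x' x 3
RLE = "g4x3g2x3"


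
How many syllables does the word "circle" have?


Word: "circle"
Syllable breakdown: cir · cle
Counting: 2 parts
= 2 syllables


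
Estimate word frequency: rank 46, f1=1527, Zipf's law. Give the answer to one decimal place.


Zipf's law: f(r) = f(1) / r
f(1) = 1527
f(46) = 1527 / 46
= 33.2 occurrences


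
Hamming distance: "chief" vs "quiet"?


Comparing character by character (same length = 5):
  Pos 0: 'c' vs 'q' !=
  Pos 1: 'h' vs 'u' !=
  Pos 2: 'i' vs 'i' =
  Pos 3: 'e' vs 'e' =
  Pos 4: 'f' vs 't' !=
Hamming distance = 3


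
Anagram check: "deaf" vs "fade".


Word 1: "deaf" → sorted: adef
Word 2: "fade" → sorted: adef
Same letters? adef == adef
Anagram = Yes


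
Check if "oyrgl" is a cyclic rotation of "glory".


Word: "glory", Candidate: "oyrgl"
Method: check if candidate is substring of word+word
"gloryglory" contains "oyrgl"? No
Is rotation = No


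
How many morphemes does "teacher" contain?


Word: "teacher"
Morphemes: teach / -er
Each morpheme carries meaning
= 2 morphemes


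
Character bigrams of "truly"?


Word: "truly" (length 5)
Number of bigrams = 5 - 2 + 1 = 4
  Position 0: "tr"
  Position 1: "ru"
  Position 2: "ul"
  Position 3: "ly"
Bigrams = "tr", "ru", "ul", "ly"


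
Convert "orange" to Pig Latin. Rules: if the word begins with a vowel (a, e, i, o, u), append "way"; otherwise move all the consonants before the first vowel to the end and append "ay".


Word: "orange"
Starts with vowel → add 'way'
Pig Latin = "orangeway"


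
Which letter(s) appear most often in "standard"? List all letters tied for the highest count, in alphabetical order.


Word: "standard"
Letter counts:
  'a': 2
  'd': 2
  'n': 1
  'r': 1
  's': 1
  't': 1
Maximum count = 2
Most frequent = 'a', 'd' (2 times each)


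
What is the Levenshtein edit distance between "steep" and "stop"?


Word 1: "steep" (length 5)
Word 2: "stop" (length 4)
One optimal edit sequence (insert/delete/substitute each cost 1):
  1. keep 's'
  2. keep 't'
  3. delete 'e'  (+1)
  4. substitute 'e' -> 'o'  (+1)
  5. keep 'p'
Total edit operations: 2
Edit distance = 2


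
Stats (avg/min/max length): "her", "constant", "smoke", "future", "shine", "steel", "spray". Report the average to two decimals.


Lengths: "her"=3, "constant"=8, "smoke"=5, "future"=6, "shine"=5, "steel"=5, "spray"=5
Sum = 37, Count = 7
Average = 37/7 = 5.29
= avg=5.29, min=3, max=8


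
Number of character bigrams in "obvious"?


Word: "obvious" (length 7)
Number of 2-grams = length - 2 + 1 = 7 - 2 + 1
= 6


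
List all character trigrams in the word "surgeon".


Word: "surgeon" (length 7)
Number of trigrams = 7 - 3 + 1 = 5
  Position 0: "sur"
  Position 1: "urg"
  Position 2: "rge"
  Position 3: "geo"
  Position 4: "eon"
Trigrams = "sur", "urg", "rge", "geo", "eon"


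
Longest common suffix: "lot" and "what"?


Word 1: "lot"
Word 2: "what"
Comparing from end:
  Pos -1: 't' == 't'
  Pos -2: 'o' != 'a' (stop)
LCS = "t" (length 1)


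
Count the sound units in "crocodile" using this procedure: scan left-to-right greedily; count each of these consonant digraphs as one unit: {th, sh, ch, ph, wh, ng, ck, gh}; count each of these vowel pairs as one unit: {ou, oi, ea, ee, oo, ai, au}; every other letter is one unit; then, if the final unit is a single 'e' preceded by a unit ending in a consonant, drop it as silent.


Word: "crocodile" (9 letters)
Left-to-right scan:
  (1) 'c' (letter)
  (2) 'r' (letter)
  (3) 'o' (letter)
  (4) 'c' (letter)
  (5) 'o' (letter)
  (6) 'd' (letter)
  (7) 'i' (letter)
  (8) 'l' (letter)
  (9) 'e' (letter)
Units from scan: 9
Final unit is 'e' after a consonant -> drop as silent (-1)
Sound units = 8 units


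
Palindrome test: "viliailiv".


Word: "viliailiv"
Reversed: "viliailiv"
Forward == Backward? viliailiv == viliailiv
Palindrome = Yes


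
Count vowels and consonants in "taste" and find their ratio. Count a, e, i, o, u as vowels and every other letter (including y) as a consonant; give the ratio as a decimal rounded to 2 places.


Word: "taste"
Vowels (a,e,i,o,u): 2
Consonants: 3
Ratio = 2/3
= 0.67


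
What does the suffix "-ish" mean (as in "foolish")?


Suffix: -ish
Example: foolish = fool + -ish
Meaning = somewhat / having the qualities of


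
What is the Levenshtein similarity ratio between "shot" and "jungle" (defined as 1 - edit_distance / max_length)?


Word 1: "shot" (length 4)
Word 2: "jungle" (length 6)
One optimal edit sequence:
  1. insert 'j'  (+1)
  2. insert 'u'  (+1)
  3. substitute 's' -> 'n'  (+1)
  4. substitute 'h' -> 'g'  (+1)
  5. substitute 'o' -> 'l'  (+1)
  6. substitute 't' -> 'e'  (+1)
Edit distance = 6
Max length = max(4, 6) = 6
Similarity = 1 - 6/6
= 0.0000


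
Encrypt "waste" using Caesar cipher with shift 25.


Word: "waste"
Shift: 25
Each letter → (letter + shift) mod 26:
  'w' (22) + 25 = 21 → 'v'
  'a' (0) + 25 = 25 → 'z'
  's' (18) + 25 = 17 → 'r'
  't' (19) + 25 = 18 → 's'
  'e' (4) + 25 = 3 → 'd'
Result = "vzrsd"


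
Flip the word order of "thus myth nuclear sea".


Original: "thus myth nuclear sea"
Words (1..n): thus | myth | nuclear | sea
Reversed (n..1): sea | nuclear | myth | thus
Result = "sea nuclear myth thus"


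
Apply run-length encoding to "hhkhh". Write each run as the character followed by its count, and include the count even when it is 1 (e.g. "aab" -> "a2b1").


String: "hhkhh"
Scanning for consecutive runs:
  'h' x 2
  'k' x 1
  'h' x 2
RLE = "h2k1h2"


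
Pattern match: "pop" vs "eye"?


Pattern of "pop": [0, 1, 0]
Pattern of "eye": [0, 1, 0]
Patterns match
Same pattern = Yes


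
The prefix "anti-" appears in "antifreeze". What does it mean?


Prefix: anti-
Example: antifreeze = anti- + freeze
Meaning = against


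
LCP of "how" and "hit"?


Word 1: "how"
Word 2: "hit"
Comparing from start:
  Pos 0: 'h' == 'h'
  Pos 1: 'o' != 'i' (stop)
LCP = "h" (length 1)


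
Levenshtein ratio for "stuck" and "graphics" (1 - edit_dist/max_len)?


Word 1: "stuck" (length 5)
Word 2: "graphics" (length 8)
One optimal edit sequence:
  1. insert 'g'  (+1)
  2. insert 'r'  (+1)
  3. insert 'a'  (+1)
  4. substitute 's' -> 'p'  (+1)
  5. substitute 't' -> 'h'  (+1)
  6. substitute 'u' -> 'i'  (+1)
  7. keep 'c'
  8. substitute 'k' -> 's'  (+1)
Edit distance = 7
Max length = max(5, 8) = 8
Similarity = 1 - 7/8
= 0.1250


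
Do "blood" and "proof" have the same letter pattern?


Pattern of "blood": [0, 1, 2, 2, 3]
Pattern of "proof": [0, 1, 2, 2, 3]
Patterns match
Same pattern = Yes


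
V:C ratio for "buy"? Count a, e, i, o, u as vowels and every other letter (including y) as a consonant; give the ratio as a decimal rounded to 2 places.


Word: "buy"
Vowels (a,e,i,o,u): 1
Consonants: 2
Ratio = 1/2
= 0.50


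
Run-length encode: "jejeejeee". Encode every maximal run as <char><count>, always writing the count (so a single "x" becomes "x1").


String: "jejeejeee"
Scanning for consecutive runs:
  'j' x 1
  'e' x 1
  'j' x 1
  'e' x 2
  'j' x 1
  'e' x 3
RLE = "j1e1j1e2j1e3"


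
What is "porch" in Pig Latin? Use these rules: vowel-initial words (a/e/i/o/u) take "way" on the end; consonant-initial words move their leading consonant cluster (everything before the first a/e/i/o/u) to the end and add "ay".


Word: "porch"
Starts with consonant(s) → move to end, add 'ay'
Consonant cluster: "p"
Pig Latin = "orchpay"


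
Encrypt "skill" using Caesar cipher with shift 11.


Word: "skill"
Shift: 11
Each letter → (letter + shift) mod 26:
  's' (18) + 11 = 3 → 'd'
  'k' (10) + 11 = 21 → 'v'
  'i' (8) + 11 = 19 → 't'
  'l' (11) + 11 = 22 → 'w'
  'l' (11) + 11 = 22 → 'w'
Result = "dvtww"


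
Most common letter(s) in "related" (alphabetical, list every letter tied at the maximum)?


Word: "related"
Letter counts:
  'a': 1
  'd': 1
  'e': 2
  'l': 1
  'r': 1
  't': 1
Maximum count = 2
Most frequent = 'e' (2 times each)


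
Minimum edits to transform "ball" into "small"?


Word 1: "ball" (length 4)
Word 2: "small" (length 5)
One optimal edit sequence (insert/delete/substitute each cost 1):
  1. insert 's'  (+1)
  2. substitute 'b' -> 'm'  (+1)
  3. keep 'a'
  4. keep 'l'
  5. keep 'l'
Total edit operations: 2
Edit distance = 2


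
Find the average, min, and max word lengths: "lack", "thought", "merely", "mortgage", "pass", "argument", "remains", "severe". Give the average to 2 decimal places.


Lengths: "lack"=4, "thought"=7, "merely"=6, "mortgage"=8, "pass"=4, "argument"=8, "remains"=7, "severe"=6
Sum = 50, Count = 8
Average = 50/8 = 6.25
= avg=6.25, min=4, max=8


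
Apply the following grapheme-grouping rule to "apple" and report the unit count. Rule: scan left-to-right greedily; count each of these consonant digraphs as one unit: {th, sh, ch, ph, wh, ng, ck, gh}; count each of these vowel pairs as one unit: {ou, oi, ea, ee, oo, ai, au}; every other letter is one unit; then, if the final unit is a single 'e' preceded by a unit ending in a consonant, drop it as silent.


Word: "apple" (5 letters)
Left-to-right scan:
  1. 'a' (letter)
  2. 'p' (letter)
  3. 'p' (letter)
  4. 'l' (letter)
  5. 'e' (letter)
Units from scan: 5
Final unit is 'e' after a consonant -> drop as silent (-1)
Sound units = 4 units


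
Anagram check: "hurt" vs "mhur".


Word 1: "hurt" → sorted: hrtu
Word 2: "mhur" → sorted: hmru
Same letters? hrtu != hmru
Anagram = No


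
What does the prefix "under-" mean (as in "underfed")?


Prefix: under-
As in: underfed -> under- + fed
Meaning = insufficient


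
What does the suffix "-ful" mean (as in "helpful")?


Suffix: -ful
Example: helpful = help + -ful
Meaning = full of


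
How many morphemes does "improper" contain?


Word: "improper"
Morphemes: im- | proper
Each morpheme carries meaning
= 2 morphemes


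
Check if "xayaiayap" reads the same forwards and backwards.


Word: "xayaiayap"
Reversed: "payaiayax"
Forward == Backward? xayaiayap != payaiayax
Palindrome = No


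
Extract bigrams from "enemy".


Word: "enemy" (length 5)
Number of bigrams = 5 - 2 + 1 = 4
  Position 0: "en"
  Position 1: "ne"
  Position 2: "em"
  Position 3: "my"
Bigrams = "en", "ne", "em", "my"


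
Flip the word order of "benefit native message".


Original: "benefit native message"
Words (1..n): benefit | native | message
Reversed (n..1): message | native | benefit
Result = "message native benefit"


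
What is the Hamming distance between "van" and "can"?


Comparing character by character (same length = 3):
  Pos 0: 'v' vs 'c' !=
  Pos 1: 'a' vs 'a' =
  Pos 2: 'n' vs 'n' =
Hamming distance = 1


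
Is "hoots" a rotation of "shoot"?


Word: "shoot", Candidate: "hoots"
Method: check if candidate is substring of word+word
"shootshoot" contains "hoots"? Yes
Is rotation = Yes


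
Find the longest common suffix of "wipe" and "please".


Word 1: "wipe"
Word 2: "please"
Comparing from end:
  Pos -1: 'e' == 'e'
  Pos -2: 'p' != 's' (stop)
LCS = "e" (length 1)


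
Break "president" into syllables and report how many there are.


Word: "president"
Syllable breakdown: pres | i | dent
Counting: 3 parts
= 3 syllables


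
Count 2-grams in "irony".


Word: "irony" (length 5)
Number of 2-grams = length - 2 + 1 = 5 - 2 + 1
= 4


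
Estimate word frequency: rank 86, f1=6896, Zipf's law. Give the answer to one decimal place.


Zipf's law: f(r) = f(1) / r
f(1) = 6896
f(86) = 6896 / 86
= 80.2 occurrences


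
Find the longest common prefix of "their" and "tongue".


Word 1: "their"
Word 2: "tongue"
Comparing from start:
  Pos 0: 't' == 't'
  Pos 1: 'h' != 'o' (stop)
LCP = "t" (length 1)


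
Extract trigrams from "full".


Word: "full" (length 4)
Number of trigrams = 4 - 3 + 1 = 2
  Position 0: "ful"
  Position 1: "ull"
Trigrams = "ful", "ull"


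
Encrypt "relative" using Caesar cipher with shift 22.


Word: "relative"
Shift: 22
Each letter → (letter + shift) mod 26:
  'r' (17) + 22 = 13 → 'n'
  'e' (4) + 22 = 0 → 'a'
  'l' (11) + 22 = 7 → 'h'
  'a' (0) + 22 = 22 → 'w'
  't' (19) + 22 = 15 → 'p'
  'i' (8) + 22 = 4 → 'e'
  'v' (21) + 22 = 17 → 'r'
  'e' (4) + 22 = 0 → 'a'
Result = "nahwpera"


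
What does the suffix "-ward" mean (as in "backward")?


Suffix: -ward
Example: backward = back + -ward
Meaning = in the direction of


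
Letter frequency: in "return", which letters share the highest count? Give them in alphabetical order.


Word: "return"
Letter counts:
  'e': 1
  'n': 1
  'r': 2
  't': 1
  'u': 1
Maximum count = 2
Most frequent = 'r' (2 times each)


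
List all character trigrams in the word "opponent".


Word: "opponent" (length 8)
Number of trigrams = 8 - 3 + 1 = 6
  Position 0: "opp"
  Position 1: "ppo"
  Position 2: "pon"
  Position 3: "one"
  Position 4: "nen"
  Position 5: "ent"
Trigrams = "opp", "ppo", "pon", "one", "nen", "ent"


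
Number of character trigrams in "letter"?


Word: "letter" (length 6)
Number of 3-grams = length - 3 + 1 = 6 - 3 + 1
= 4


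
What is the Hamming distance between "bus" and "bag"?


Comparing character by character (same length = 3):
  Pos 0: 'b' vs 'b' =
  Pos 1: 'u' vs 'a' !=
  Pos 2: 's' vs 'g' !=
Hamming distance = 2


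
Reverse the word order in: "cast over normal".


Original: "cast over normal"
Words (1..n): cast | over | normal
Reversed (n..1): normal | over | cast
Result = "normal over cast"


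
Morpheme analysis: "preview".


Word: "preview"
Morphemes: pre- + view
Each morpheme carries meaning
= 2 morphemes


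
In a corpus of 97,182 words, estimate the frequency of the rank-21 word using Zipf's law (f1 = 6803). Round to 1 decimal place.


Zipf's law: f(r) = f(1) / r
f(1) = 6803
f(21) = 6803 / 21
= 324.0 occurrences


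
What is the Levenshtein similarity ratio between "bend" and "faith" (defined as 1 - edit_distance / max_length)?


Word 1: "bend" (length 4)
Word 2: "faith" (length 5)
One optimal edit sequence:
  1. insert 'f'  (+1)
  2. substitute 'b' -> 'a'  (+1)
  3. substitute 'e' -> 'i'  (+1)
  4. substitute 'n' -> 't'  (+1)
  5. substitute 'd' -> 'h'  (+1)
Edit distance = 5
Max length = max(4, 5) = 5
Similarity = 1 - 5/5
= 0.0000


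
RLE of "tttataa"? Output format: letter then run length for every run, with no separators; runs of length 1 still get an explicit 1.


String: "tttataa"
Scanning for consecutive runs:
  't' x 3
  'a' x 1
  't' x 1
  'a' x 2
RLE = "t3a1t1a2"


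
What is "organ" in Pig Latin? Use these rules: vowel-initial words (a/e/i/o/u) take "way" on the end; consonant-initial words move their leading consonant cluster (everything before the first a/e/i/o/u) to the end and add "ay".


Word: "organ"
Starts with vowel → add 'way'
Pig Latin = "organway"


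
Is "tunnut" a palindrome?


Word: "tunnut"
Reversed: "tunnut"
Forward == Backward? tunnut == tunnut
Palindrome = Yes


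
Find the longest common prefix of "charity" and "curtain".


Word 1: "charity"
Word 2: "curtain"
Comparing from start:
  Pos 0: 'c' == 'c'
  Pos 1: 'h' != 'u' (stop)
LCP = "c" (length 1)


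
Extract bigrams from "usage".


Word: "usage" (length 5)
Number of bigrams = 5 - 2 + 1 = 4
  Position 0: "us"
  Position 1: "sa"
  Position 2: "ag"
  Position 3: "ge"
Bigrams = "us", "sa", "ag", "ge"


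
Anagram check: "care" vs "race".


Word 1: "care" → sorted: acer
Word 2: "race" → sorted: acer
Same letters? acer == acer
Anagram = Yes


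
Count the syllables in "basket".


Word: "basket"
Syllable breakdown: bas-ket
Counting: 2 parts
= 2 syllables


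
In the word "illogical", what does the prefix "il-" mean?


Prefix: il-
Example: illogical = il- + logical
Meaning = not


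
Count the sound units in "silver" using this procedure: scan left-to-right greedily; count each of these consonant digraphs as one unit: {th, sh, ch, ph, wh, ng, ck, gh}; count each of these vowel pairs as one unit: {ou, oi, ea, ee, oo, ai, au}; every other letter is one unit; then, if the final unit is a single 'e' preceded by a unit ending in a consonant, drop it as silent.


Word: "silver" (6 letters)
Left-to-right scan:
  1. 's' (letter)
  2. 'i' (letter)
  3. 'l' (letter)
  4. 'v' (letter)
  5. 'e' (letter)
  6. 'r' (letter)
Units from scan: 6
Sound units = 6 units


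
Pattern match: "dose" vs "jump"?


Pattern of "dose": [0, 1, 2, 3]
Pattern of "jump": [0, 1, 2, 3]
Patterns match
Same pattern = Yes


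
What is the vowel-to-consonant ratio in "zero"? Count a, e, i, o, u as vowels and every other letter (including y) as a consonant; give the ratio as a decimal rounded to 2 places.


Word: "zero"
Vowels (a,e,i,o,u): 2
Consonants: 2
Ratio = 2/2
= 1.00


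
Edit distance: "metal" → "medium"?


Word 1: "metal" (length 5)
Word 2: "medium" (length 6)
One optimal edit sequence (insert/delete/substitute each cost 1):
  1. keep 'm'
  2. keep 'e'
  3. insert 'd'  (+1)
  4. substitute 't' -> 'i'  (+1)
  5. substitute 'a' -> 'u'  (+1)
  6. substitute 'l' -> 'm'  (+1)
Total edit operations: 4
Edit distance = 4


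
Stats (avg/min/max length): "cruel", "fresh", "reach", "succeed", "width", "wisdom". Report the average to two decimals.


Lengths: "cruel"=5, "fresh"=5, "reach"=5, "succeed"=7, "width"=5, "wisdom"=6
Sum = 33, Count = 6
Average = 33/6 = 5.50
= avg=5.50, min=5, max=7


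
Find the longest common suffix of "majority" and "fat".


Word 1: "majority"
Word 2: "fat"
Comparing from end:
  Pos -1: 'y' != 't' (stop)
LCS = "" (length 0)


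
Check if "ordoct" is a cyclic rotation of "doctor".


Word: "doctor", Candidate: "ordoct"
Method: check if candidate is substring of word+word
"doctordoctor" contains "ordoct"? Yes
Is rotation = Yes


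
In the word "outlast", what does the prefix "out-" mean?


Prefix: out-
Example: outlast = out- + last
Meaning = surpass


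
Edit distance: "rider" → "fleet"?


Word 1: "rider" (length 5)
Word 2: "fleet" (length 5)
One optimal edit sequence (insert/delete/substitute each cost 1):
  1. substitute 'r' -> 'f'  (+1)
  2. substitute 'i' -> 'l'  (+1)
  3. substitute 'd' -> 'e'  (+1)
  4. keep 'e'
  5. substitute 'r' -> 't'  (+1)
Total edit operations: 4
Edit distance = 4
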